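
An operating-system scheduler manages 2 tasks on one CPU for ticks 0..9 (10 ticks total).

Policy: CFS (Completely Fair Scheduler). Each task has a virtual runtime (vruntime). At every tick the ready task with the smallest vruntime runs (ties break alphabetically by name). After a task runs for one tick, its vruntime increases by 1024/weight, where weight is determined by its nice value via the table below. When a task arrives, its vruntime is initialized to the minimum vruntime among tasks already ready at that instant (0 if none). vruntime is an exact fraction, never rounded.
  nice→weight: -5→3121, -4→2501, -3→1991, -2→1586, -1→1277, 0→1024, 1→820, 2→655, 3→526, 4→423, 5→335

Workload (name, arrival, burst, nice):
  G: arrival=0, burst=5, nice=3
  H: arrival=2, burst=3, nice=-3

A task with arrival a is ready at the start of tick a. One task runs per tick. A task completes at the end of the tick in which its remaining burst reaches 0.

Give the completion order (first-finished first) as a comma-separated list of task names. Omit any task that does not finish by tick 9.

completion order = H, G

t=0: vr[G=0] → run G
t=1: vr[G=512/263] → run G
t=2: vr[G=1024/263 H=1024/263] → run G
t=3: vr[G=1536/263 H=1024/263] → run H
t=4: vr[G=1536/263 H=2308096/523633] → run H
t=5: vr[G=1536/263 H=2577408/523633] → run H
t=6: vr[G=1536/263] → run G
t=7: vr[G=2048/263] → run G
t=8: (idle)
t=9: (idle)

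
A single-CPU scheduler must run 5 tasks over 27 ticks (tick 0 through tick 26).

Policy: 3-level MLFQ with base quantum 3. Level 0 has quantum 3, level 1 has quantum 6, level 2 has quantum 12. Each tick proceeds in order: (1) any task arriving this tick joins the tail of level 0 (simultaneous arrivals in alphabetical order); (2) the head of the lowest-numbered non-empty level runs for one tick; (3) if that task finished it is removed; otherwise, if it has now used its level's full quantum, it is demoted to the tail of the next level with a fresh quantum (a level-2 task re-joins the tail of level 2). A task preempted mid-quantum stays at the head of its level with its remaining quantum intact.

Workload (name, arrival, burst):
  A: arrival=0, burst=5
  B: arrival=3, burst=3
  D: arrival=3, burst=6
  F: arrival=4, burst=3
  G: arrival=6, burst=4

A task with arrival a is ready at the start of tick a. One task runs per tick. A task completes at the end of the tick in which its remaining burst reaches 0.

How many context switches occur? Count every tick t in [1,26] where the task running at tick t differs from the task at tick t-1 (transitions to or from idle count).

context switches = 8

t=0: L0/L1/L2 = A/-/- → run A
t=1: L0/L1/L2 = A/-/- → run A
t=2: L0/L1/L2 = A/-/- → run A
t=3: L0/L1/L2 = BD/A/- → run B
t=4: L0/L1/L2 = BDF/A/- → run B
t=5: L0/L1/L2 = BDF/A/- → run B
t=6: L0/L1/L2 = DFG/A/- → run D
t=7: L0/L1/L2 = DFG/A/- → run D
t=8: L0/L1/L2 = DFG/A/- → run D
t=9: L0/L1/L2 = FG/AD/- → run F
t=10: L0/L1/L2 = FG/AD/- → run F
t=11: L0/L1/L2 = FG/AD/- → run F
t=12: L0/L1/L2 = G/AD/- → run G
t=13: L0/L1/L2 = G/AD/- → run G
t=14: L0/L1/L2 = G/AD/- → run G
t=15: L0/L1/L2 = -/ADG/- → run A
t=16: L0/L1/L2 = -/ADG/- → run A
t=17: L0/L1/L2 = -/DG/- → run D
t=18: L0/L1/L2 = -/DG/- → run D
t=19: L0/L1/L2 = -/DG/- → run D
t=20: L0/L1/L2 = -/G/- → run G
t=21: (idle)
t=22: (idle)
t=23: (idle)
t=24: (idle)
t=25: (idle)
t=26: (idle)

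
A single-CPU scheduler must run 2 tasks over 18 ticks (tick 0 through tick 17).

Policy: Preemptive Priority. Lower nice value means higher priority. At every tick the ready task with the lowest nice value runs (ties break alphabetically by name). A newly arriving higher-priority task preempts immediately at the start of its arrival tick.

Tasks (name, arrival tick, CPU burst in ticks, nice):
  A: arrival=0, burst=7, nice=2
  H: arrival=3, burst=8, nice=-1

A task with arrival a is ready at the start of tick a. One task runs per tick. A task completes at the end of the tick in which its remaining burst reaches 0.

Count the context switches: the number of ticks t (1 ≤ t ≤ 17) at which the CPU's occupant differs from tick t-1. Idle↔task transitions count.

t=0: ready={A} → run A
t=1: ready={A} → run A
t=2: ready={A} → run A
t=3: ready={A,H} → run H
t=4: ready={A,H} → run H
t=5: ready={A,H} → run H
t=6: ready={A,H} → run H
t=7: ready={A,H} → run H
t=8: ready={A,H} → run H
t=9: ready={A,H} → run H
t=10: ready={A,H} → run H
t=11: ready={A} → run A
t=12: ready={A} → run A
t=13: ready={A} → run A
t=14: ready={A} → run A
t=15: (idle)
t=16: (idle)
t=17: (idle)

context switches = 3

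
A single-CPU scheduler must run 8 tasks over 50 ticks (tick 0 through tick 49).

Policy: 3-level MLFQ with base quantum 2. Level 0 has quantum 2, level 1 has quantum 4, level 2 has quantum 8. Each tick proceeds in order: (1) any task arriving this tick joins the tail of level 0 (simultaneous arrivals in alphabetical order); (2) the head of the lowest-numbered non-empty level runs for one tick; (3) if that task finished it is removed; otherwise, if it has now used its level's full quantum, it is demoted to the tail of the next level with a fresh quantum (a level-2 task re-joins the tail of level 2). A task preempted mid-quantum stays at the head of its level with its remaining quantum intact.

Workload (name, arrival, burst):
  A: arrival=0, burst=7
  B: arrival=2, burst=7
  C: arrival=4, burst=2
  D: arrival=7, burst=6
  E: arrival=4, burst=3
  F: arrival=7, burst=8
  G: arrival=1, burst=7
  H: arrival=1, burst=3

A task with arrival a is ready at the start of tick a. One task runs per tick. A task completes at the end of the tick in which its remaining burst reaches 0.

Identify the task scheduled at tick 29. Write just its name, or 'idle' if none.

t=0: L0/L1/L2 = A/-/- → run A
t=1: L0/L1/L2 = AGH/-/- → run A
t=2: L0/L1/L2 = GHB/A/- → run G
t=3: L0/L1/L2 = GHB/A/- → run G
t=4: L0/L1/L2 = HBCE/AG/- → run H
t=5: L0/L1/L2 = HBCE/AG/- → run H
t=6: L0/L1/L2 = BCE/AGH/- → run B
t=7: L0/L1/L2 = BCEDF/AGH/- → run B
t=8: L0/L1/L2 = CEDF/AGHB/- → run C
t=9: L0/L1/L2 = CEDF/AGHB/- → run C
t=10: L0/L1/L2 = EDF/AGHB/- → run E
t=11: L0/L1/L2 = EDF/AGHB/- → run E
t=12: L0/L1/L2 = DF/AGHBE/- → run D
t=13: L0/L1/L2 = DF/AGHBE/- → run D
t=14: L0/L1/L2 = F/AGHBED/- → run F
t=15: L0/L1/L2 = F/AGHBED/- → run F
t=16: L0/L1/L2 = -/AGHBEDF/- → run A
t=17: L0/L1/L2 = -/AGHBEDF/- → run A
t=18: L0/L1/L2 = -/AGHBEDF/- → run A
t=19: L0/L1/L2 = -/AGHBEDF/- → run A
t=20: L0/L1/L2 = -/GHBEDF/A → run G
t=21: L0/L1/L2 = -/GHBEDF/A → run G
t=22: L0/L1/L2 = -/GHBEDF/A → run G
t=23: L0/L1/L2 = -/GHBEDF/A → run G
t=24: L0/L1/L2 = -/HBEDF/AG → run H
t=25: L0/L1/L2 = -/BEDF/AG → run B
t=26: L0/L1/L2 = -/BEDF/AG → run B
t=27: L0/L1/L2 = -/BEDF/AG → run B
t=28: L0/L1/L2 = -/BEDF/AG → run B
t=29: L0/L1/L2 = -/EDF/AGB → run E
t=30: L0/L1/L2 = -/DF/AGB → run D
t=31: L0/L1/L2 = -/DF/AGB → run D
t=32: L0/L1/L2 = -/DF/AGB → run D
t=33: L0/L1/L2 = -/DF/AGB → run D
t=34: L0/L1/L2 = -/F/AGB → run F
t=35: L0/L1/L2 = -/F/AGB → run F
t=36: L0/L1/L2 = -/F/AGB → run F
t=37: L0/L1/L2 = -/F/AGB → run F
t=38: L0/L1/L2 = -/-/AGBF → run A
t=39: L0/L1/L2 = -/-/GBF → run G
t=40: L0/L1/L2 = -/-/BF → run B
t=41: L0/L1/L2 = -/-/F → run F
t=42: L0/L1/L2 = -/-/F → run F
t=43: (idle)
t=44: (idle)
t=45: (idle)
t=46: (idle)
t=47: (idle)
t=48: (idle)
t=49: (idle)

running at tick 29 = E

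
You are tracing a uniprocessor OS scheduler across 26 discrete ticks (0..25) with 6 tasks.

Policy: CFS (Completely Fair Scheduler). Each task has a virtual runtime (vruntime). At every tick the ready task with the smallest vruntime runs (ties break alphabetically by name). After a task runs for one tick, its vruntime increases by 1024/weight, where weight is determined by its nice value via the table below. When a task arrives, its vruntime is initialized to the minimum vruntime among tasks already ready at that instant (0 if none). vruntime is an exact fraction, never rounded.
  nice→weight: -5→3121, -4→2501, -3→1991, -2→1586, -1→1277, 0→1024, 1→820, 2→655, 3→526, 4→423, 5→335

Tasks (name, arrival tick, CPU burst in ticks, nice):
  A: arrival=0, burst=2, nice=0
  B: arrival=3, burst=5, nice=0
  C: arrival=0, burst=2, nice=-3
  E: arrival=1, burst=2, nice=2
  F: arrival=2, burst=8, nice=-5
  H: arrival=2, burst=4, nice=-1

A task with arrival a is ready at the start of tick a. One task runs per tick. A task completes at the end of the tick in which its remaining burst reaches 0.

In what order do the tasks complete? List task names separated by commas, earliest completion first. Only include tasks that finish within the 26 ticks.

t=0: vr[A=0 C=0] → run A
t=1: vr[A=1 C=0 E=0] → run C
t=2: vr[A=1 C=1024/1991 E=0 F=0 H=0] → run E
t=3: vr[A=1 B=0 C=1024/1991 E=1024/655 F=0 H=0] → run B
t=4: vr[A=1 B=1 C=1024/1991 E=1024/655 F=0 H=0] → run F
t=5: vr[A=1 B=1 C=1024/1991 E=1024/655 F=1024/3121 H=0] → run H
t=6: vr[A=1 B=1 C=1024/1991 E=1024/655 F=1024/3121 H=1024/1277] → run F
t=7: vr[A=1 B=1 C=1024/1991 E=1024/655 F=2048/3121 H=1024/1277] → run C
t=8: vr[A=1 B=1 E=1024/655 F=2048/3121 H=1024/1277] → run F
t=9: vr[A=1 B=1 E=1024/655 F=3072/3121 H=1024/1277] → run H
t=10: vr[A=1 B=1 E=1024/655 F=3072/3121 H=2048/1277] → run F
t=11: vr[A=1 B=1 E=1024/655 F=4096/3121 H=2048/1277] → run A
t=12: vr[B=1 E=1024/655 F=4096/3121 H=2048/1277] → run B
t=13: vr[B=2 E=1024/655 F=4096/3121 H=2048/1277] → run F
t=14: vr[B=2 E=1024/655 F=5120/3121 H=2048/1277] → run E
t=15: vr[B=2 F=5120/3121 H=2048/1277] → run H
t=16: vr[B=2 F=5120/3121 H=3072/1277] → run F
t=17: vr[B=2 F=6144/3121 H=3072/1277] → run F
t=18: vr[B=2 F=7168/3121 H=3072/1277] → run B
t=19: vr[B=3 F=7168/3121 H=3072/1277] → run F
t=20: vr[B=3 H=3072/1277] → run H
t=21: vr[B=3] → run B
t=22: vr[B=4] → run B
t=23: (idle)
t=24: (idle)
t=25: (idle)

completion order = C, A, E, F, H, B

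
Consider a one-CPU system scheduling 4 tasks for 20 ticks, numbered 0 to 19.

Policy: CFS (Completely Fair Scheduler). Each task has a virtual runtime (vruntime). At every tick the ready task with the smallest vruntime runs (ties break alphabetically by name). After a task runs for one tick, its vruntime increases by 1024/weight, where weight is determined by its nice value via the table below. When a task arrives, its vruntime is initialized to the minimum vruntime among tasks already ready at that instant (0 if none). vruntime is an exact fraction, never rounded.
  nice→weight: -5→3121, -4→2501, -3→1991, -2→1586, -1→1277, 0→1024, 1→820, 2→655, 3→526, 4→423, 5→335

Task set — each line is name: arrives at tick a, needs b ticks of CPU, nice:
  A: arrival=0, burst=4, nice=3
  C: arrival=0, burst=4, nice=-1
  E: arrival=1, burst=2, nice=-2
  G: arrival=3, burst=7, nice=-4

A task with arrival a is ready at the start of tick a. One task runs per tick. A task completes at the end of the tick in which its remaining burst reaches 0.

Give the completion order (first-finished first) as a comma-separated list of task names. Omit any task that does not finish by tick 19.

t=0: vr[A=0 C=0] → run A
t=1: vr[A=512/263 C=0 E=0] → run C
t=2: vr[A=512/263 C=1024/1277 E=0] → run E
t=3: vr[A=512/263 C=1024/1277 E=512/793 G=512/793] → run E
t=4: vr[A=512/263 C=1024/1277 G=512/793] → run G
t=5: vr[A=512/263 C=1024/1277 G=34304/32513] → run C
t=6: vr[A=512/263 C=2048/1277 G=34304/32513] → run G
t=7: vr[A=512/263 C=2048/1277 G=47616/32513] → run G
t=8: vr[A=512/263 C=2048/1277 G=60928/32513] → run C
t=9: vr[A=512/263 C=3072/1277 G=60928/32513] → run G
t=10: vr[A=512/263 C=3072/1277 G=74240/32513] → run A
t=11: vr[A=1024/263 C=3072/1277 G=74240/32513] → run G
t=12: vr[A=1024/263 C=3072/1277 G=87552/32513] → run C
t=13: vr[A=1024/263 G=87552/32513] → run G
t=14: vr[A=1024/263 G=100864/32513] → run G
t=15: vr[A=1024/263] → run A
t=16: vr[A=1536/263] → run A
t=17: (idle)
t=18: (idle)
t=19: (idle)

completion order = E, C, G, A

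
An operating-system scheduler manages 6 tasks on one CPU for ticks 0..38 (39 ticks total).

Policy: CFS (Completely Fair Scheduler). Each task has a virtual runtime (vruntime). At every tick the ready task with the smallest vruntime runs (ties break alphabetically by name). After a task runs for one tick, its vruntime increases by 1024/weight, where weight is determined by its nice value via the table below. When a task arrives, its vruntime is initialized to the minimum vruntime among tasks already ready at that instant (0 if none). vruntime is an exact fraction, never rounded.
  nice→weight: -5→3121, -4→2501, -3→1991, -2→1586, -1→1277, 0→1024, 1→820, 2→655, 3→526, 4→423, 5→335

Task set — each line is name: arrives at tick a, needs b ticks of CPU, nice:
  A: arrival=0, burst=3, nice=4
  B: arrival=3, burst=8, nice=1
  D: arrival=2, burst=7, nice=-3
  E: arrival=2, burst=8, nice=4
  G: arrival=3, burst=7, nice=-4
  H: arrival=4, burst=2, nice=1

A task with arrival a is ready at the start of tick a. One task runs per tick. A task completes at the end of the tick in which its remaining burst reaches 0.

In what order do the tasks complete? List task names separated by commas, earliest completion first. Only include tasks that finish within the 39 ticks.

completion order = A, H, G, D, B, E

t=0: vr[A=0] → run A
t=1: vr[A=1024/423] → run A
t=2: vr[A=2048/423 D=2048/423 E=2048/423] → run A
t=3: vr[B=2048/423 D=2048/423 E=2048/423 G=2048/423] → run B
t=4: vr[B=528128/86715 D=2048/423 E=2048/423 G=2048/423 H=2048/423] → run D
t=5: vr[B=528128/86715 D=4510720/842193 E=2048/423 G=2048/423 H=2048/423] → run E
t=6: vr[B=528128/86715 D=4510720/842193 E=1024/141 G=2048/423 H=2048/423] → run G
t=7: vr[B=528128/86715 D=4510720/842193 E=1024/141 G=5555200/1057923 H=2048/423] → run H
t=8: vr[B=528128/86715 D=4510720/842193 E=1024/141 G=5555200/1057923 H=528128/86715] → run G
t=9: vr[B=528128/86715 D=4510720/842193 E=1024/141 G=5988352/1057923 H=528128/86715] → run D
t=10: vr[B=528128/86715 D=4943872/842193 E=1024/141 G=5988352/1057923 H=528128/86715] → run G
t=11: vr[B=528128/86715 D=4943872/842193 E=1024/141 G=6421504/1057923 H=528128/86715] → run D
t=12: vr[B=528128/86715 D=5377024/842193 E=1024/141 G=6421504/1057923 H=528128/86715] → run G
t=13: vr[B=528128/86715 D=5377024/842193 E=1024/141 G=6854656/1057923 H=528128/86715] → run B
t=14: vr[B=636416/86715 D=5377024/842193 E=1024/141 G=6854656/1057923 H=528128/86715] → run H
t=15: vr[B=636416/86715 D=5377024/842193 E=1024/141 G=6854656/1057923] → run D
t=16: vr[B=636416/86715 D=5810176/842193 E=1024/141 G=6854656/1057923] → run G
t=17: vr[B=636416/86715 D=5810176/842193 E=1024/141 G=7287808/1057923] → run G
t=18: vr[B=636416/86715 D=5810176/842193 E=1024/141 G=7720960/1057923] → run D
t=19: vr[B=636416/86715 D=6243328/842193 E=1024/141 G=7720960/1057923] → run E
t=20: vr[B=636416/86715 D=6243328/842193 E=4096/423 G=7720960/1057923] → run G
t=21: vr[B=636416/86715 D=6243328/842193 E=4096/423] → run B
t=22: vr[B=744704/86715 D=6243328/842193 E=4096/423] → run D
t=23: vr[B=744704/86715 D=6676480/842193 E=4096/423] → run D
t=24: vr[B=744704/86715 E=4096/423] → run B
t=25: vr[B=852992/86715 E=4096/423] → run E
t=26: vr[B=852992/86715 E=5120/423] → run B
t=27: vr[B=192256/17343 E=5120/423] → run B
t=28: vr[B=1069568/86715 E=5120/423] → run E
t=29: vr[B=1069568/86715 E=2048/141] → run B
t=30: vr[B=1177856/86715 E=2048/141] → run B
t=31: vr[E=2048/141] → run E
t=32: vr[E=7168/423] → run E
t=33: vr[E=8192/423] → run E
t=34: vr[E=1024/47] → run E
t=35: (idle)
t=36: (idle)
t=37: (idle)
t=38: (idle)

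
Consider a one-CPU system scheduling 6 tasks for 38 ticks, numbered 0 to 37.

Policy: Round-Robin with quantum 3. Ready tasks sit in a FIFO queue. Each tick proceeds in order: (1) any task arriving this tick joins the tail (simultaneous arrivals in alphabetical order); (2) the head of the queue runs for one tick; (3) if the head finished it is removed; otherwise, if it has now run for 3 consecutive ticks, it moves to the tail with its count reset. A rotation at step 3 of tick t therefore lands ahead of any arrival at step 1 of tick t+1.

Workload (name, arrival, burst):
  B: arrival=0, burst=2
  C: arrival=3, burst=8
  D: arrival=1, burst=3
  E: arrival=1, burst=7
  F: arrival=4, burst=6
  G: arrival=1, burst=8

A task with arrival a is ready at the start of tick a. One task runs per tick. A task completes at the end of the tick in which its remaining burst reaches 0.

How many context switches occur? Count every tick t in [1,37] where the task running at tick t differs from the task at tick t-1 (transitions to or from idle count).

t=0: queue=[B] q_used=0 → run B
t=1: queue=[B,D,E,G] q_used=1 → run B
t=2: queue=[D,E,G] q_used=0 → run D
t=3: queue=[D,E,G,C] q_used=1 → run D
t=4: queue=[D,E,G,C,F] q_used=2 → run D
t=5: queue=[E,G,C,F] q_used=0 → run E
t=6: queue=[E,G,C,F] q_used=1 → run E
t=7: queue=[E,G,C,F] q_used=2 → run E
t=8: queue=[G,C,F,E] q_used=0 → run G
t=9: queue=[G,C,F,E] q_used=1 → run G
t=10: queue=[G,C,F,E] q_used=2 → run G
t=11: queue=[C,F,E,G] q_used=0 → run C
t=12: queue=[C,F,E,G] q_used=1 → run C
t=13: queue=[C,F,E,G] q_used=2 → run C
t=14: queue=[F,E,G,C] q_used=0 → run F
t=15: queue=[F,E,G,C] q_used=1 → run F
t=16: queue=[F,E,G,C] q_used=2 → run F
t=17: queue=[E,G,C,F] q_used=0 → run E
t=18: queue=[E,G,C,F] q_used=1 → run E
t=19: queue=[E,G,C,F] q_used=2 → run E
t=20: queue=[G,C,F,E] q_used=0 → run G
t=21: queue=[G,C,F,E] q_used=1 → run G
t=22: queue=[G,C,F,E] q_used=2 → run G
t=23: queue=[C,F,E,G] q_used=0 → run C
t=24: queue=[C,F,E,G] q_used=1 → run C
t=25: queue=[C,F,E,G] q_used=2 → run C
t=26: queue=[F,E,G,C] q_used=0 → run F
t=27: queue=[F,E,G,C] q_used=1 → run F
t=28: queue=[F,E,G,C] q_used=2 → run F
t=29: queue=[E,G,C] q_used=0 → run E
t=30: queue=[G,C] q_used=0 → run G
t=31: queue=[G,C] q_used=1 → run G
t=32: queue=[C] q_used=0 → run C
t=33: queue=[C] q_used=1 → run C
t=34: (idle)
t=35: (idle)
t=36: (idle)
t=37: (idle)

context switches = 13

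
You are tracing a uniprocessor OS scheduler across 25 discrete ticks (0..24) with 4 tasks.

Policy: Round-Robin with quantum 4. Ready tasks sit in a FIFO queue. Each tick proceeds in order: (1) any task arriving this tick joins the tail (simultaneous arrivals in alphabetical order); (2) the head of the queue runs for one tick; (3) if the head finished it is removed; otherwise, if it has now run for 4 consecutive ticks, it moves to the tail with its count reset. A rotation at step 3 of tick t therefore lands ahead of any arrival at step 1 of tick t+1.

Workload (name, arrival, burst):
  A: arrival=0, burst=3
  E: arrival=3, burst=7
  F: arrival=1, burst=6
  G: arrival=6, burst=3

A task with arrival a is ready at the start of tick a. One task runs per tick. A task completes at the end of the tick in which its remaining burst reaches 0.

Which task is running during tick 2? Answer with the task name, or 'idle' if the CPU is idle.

running at tick 2 = A

t=0: queue=[A] q_used=0 → run A
t=1: queue=[A,F] q_used=1 → run A
t=2: queue=[A,F] q_used=2 → run A
t=3: queue=[F,E] q_used=0 → run F
t=4: queue=[F,E] q_used=1 → run F
t=5: queue=[F,E] q_used=2 → run F
t=6: queue=[F,E,G] q_used=3 → run F
t=7: queue=[E,G,F] q_used=0 → run E
t=8: queue=[E,G,F] q_used=1 → run E
t=9: queue=[E,G,F] q_used=2 → run E
t=10: queue=[E,G,F] q_used=3 → run E
t=11: queue=[G,F,E] q_used=0 → run G
t=12: queue=[G,F,E] q_used=1 → run G
t=13: queue=[G,F,E] q_used=2 → run G
t=14: queue=[F,E] q_used=0 → run F
t=15: queue=[F,E] q_used=1 → run F
t=16: queue=[E] q_used=0 → run E
t=17: queue=[E] q_used=1 → run E
t=18: queue=[E] q_used=2 → run E
t=19: (idle)
t=20: (idle)
t=21: (idle)
t=22: (idle)
t=23: (idle)
t=24: (idle)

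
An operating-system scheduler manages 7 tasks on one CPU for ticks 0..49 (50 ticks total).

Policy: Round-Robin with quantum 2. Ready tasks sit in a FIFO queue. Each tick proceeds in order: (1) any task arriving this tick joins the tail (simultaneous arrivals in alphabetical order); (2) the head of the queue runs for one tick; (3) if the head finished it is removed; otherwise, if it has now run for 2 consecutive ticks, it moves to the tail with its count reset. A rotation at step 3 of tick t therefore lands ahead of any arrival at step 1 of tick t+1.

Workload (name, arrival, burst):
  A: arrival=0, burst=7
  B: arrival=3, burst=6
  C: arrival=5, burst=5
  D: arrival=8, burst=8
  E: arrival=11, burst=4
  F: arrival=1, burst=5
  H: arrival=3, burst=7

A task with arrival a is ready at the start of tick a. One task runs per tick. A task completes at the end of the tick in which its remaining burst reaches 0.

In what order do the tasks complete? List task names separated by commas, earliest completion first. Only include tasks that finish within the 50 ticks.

completion order = F, A, B, E, C, H, D

t=0: queue=[A] q_used=0 → run A
t=1: queue=[A,F] q_used=1 → run A
t=2: queue=[F,A] q_used=0 → run F
t=3: queue=[F,A,B,H] q_used=1 → run F
t=4: queue=[A,B,H,F] q_used=0 → run A
t=5: queue=[A,B,H,F,C] q_used=1 → run A
t=6: queue=[B,H,F,C,A] q_used=0 → run B
t=7: queue=[B,H,F,C,A] q_used=1 → run B
t=8: queue=[H,F,C,A,B,D] q_used=0 → run H
t=9: queue=[H,F,C,A,B,D] q_used=1 → run H
t=10: queue=[F,C,A,B,D,H] q_used=0 → run F
t=11: queue=[F,C,A,B,D,H,E] q_used=1 → run F
t=12: queue=[C,A,B,D,H,E,F] q_used=0 → run C
t=13: queue=[C,A,B,D,H,E,F] q_used=1 → run C
t=14: queue=[A,B,D,H,E,F,C] q_used=0 → run A
t=15: queue=[A,B,D,H,E,F,C] q_used=1 → run A
t=16: queue=[B,D,H,E,F,C,A] q_used=0 → run B
t=17: queue=[B,D,H,E,F,C,A] q_used=1 → run B
t=18: queue=[D,H,E,F,C,A,B] q_used=0 → run D
t=19: queue=[D,H,E,F,C,A,B] q_used=1 → run D
t=20: queue=[H,E,F,C,A,B,D] q_used=0 → run H
t=21: queue=[H,E,F,C,A,B,D] q_used=1 → run H
t=22: queue=[E,F,C,A,B,D,H] q_used=0 → run E
t=23: queue=[E,F,C,A,B,D,H] q_used=1 → run E
t=24: queue=[F,C,A,B,D,H,E] q_used=0 → run F
t=25: queue=[C,A,B,D,H,E] q_used=0 → run C
t=26: queue=[C,A,B,D,H,E] q_used=1 → run C
t=27: queue=[A,B,D,H,E,C] q_used=0 → run A
t=28: queue=[B,D,H,E,C] q_used=0 → run B
t=29: queue=[B,D,H,E,C] q_used=1 → run B
t=30: queue=[D,H,E,C] q_used=0 → run D
t=31: queue=[D,H,E,C] q_used=1 → run D
t=32: queue=[H,E,C,D] q_used=0 → run H
t=33: queue=[H,E,C,D] q_used=1 → run H
t=34: queue=[E,C,D,H] q_used=0 → run E
t=35: queue=[E,C,D,H] q_used=1 → run E
t=36: queue=[C,D,H] q_used=0 → run C
t=37: queue=[D,H] q_used=0 → run D
t=38: queue=[D,H] q_used=1 → run D
t=39: queue=[H,D] q_used=0 → run H
t=40: queue=[D] q_used=0 → run D
t=41: queue=[D] q_used=1 → run D
t=42: (idle)
t=43: (idle)
t=44: (idle)
t=45: (idle)
t=46: (idle)
t=47: (idle)
t=48: (idle)
t=49: (idle)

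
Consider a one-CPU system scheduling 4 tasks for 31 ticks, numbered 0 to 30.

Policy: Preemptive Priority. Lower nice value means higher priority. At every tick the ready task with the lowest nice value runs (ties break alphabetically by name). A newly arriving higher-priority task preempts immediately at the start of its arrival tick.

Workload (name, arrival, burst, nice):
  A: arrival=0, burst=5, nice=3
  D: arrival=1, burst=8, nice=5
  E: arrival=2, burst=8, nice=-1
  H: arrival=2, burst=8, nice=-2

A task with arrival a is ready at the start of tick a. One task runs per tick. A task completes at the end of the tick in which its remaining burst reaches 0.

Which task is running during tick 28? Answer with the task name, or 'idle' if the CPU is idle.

t=0: ready={A} → run A
t=1: ready={A,D} → run A
t=2: ready={A,D,E,H} → run H
t=3: ready={A,D,E,H} → run H
t=4: ready={A,D,E,H} → run H
t=5: ready={A,D,E,H} → run H
t=6: ready={A,D,E,H} → run H
t=7: ready={A,D,E,H} → run H
t=8: ready={A,D,E,H} → run H
t=9: ready={A,D,E,H} → run H
t=10: ready={A,D,E} → run E
t=11: ready={A,D,E} → run E
t=12: ready={A,D,E} → run E
t=13: ready={A,D,E} → run E
t=14: ready={A,D,E} → run E
t=15: ready={A,D,E} → run E
t=16: ready={A,D,E} → run E
t=17: ready={A,D,E} → run E
t=18: ready={A,D} → run A
t=19: ready={A,D} → run A
t=20: ready={A,D} → run A
t=21: ready={D} → run D
t=22: ready={D} → run D
t=23: ready={D} → run D
t=24: ready={D} → run D
t=25: ready={D} → run D
t=26: ready={D} → run D
t=27: ready={D} → run D
t=28: ready={D} → run D
t=29: (idle)
t=30: (idle)

running at tick 28 = D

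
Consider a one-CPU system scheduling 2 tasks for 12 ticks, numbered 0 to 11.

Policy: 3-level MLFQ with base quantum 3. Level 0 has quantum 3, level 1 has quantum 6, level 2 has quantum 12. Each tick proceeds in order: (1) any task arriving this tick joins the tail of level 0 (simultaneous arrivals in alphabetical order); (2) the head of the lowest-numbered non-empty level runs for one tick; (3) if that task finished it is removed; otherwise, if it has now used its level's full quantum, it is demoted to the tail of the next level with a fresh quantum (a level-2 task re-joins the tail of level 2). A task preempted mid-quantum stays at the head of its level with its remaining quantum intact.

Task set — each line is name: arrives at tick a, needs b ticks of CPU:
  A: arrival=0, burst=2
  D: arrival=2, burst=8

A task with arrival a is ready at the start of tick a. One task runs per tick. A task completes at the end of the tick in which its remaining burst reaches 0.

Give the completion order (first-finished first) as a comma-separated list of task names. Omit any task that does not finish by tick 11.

t=0: L0/L1/L2 = A/-/- → run A
t=1: L0/L1/L2 = A/-/- → run A
t=2: L0/L1/L2 = D/-/- → run D
t=3: L0/L1/L2 = D/-/- → run D
t=4: L0/L1/L2 = D/-/- → run D
t=5: L0/L1/L2 = -/D/- → run D
t=6: L0/L1/L2 = -/D/- → run D
t=7: L0/L1/L2 = -/D/- → run D
t=8: L0/L1/L2 = -/D/- → run D
t=9: L0/L1/L2 = -/D/- → run D
t=10: (idle)
t=11: (idle)

completion order = A, D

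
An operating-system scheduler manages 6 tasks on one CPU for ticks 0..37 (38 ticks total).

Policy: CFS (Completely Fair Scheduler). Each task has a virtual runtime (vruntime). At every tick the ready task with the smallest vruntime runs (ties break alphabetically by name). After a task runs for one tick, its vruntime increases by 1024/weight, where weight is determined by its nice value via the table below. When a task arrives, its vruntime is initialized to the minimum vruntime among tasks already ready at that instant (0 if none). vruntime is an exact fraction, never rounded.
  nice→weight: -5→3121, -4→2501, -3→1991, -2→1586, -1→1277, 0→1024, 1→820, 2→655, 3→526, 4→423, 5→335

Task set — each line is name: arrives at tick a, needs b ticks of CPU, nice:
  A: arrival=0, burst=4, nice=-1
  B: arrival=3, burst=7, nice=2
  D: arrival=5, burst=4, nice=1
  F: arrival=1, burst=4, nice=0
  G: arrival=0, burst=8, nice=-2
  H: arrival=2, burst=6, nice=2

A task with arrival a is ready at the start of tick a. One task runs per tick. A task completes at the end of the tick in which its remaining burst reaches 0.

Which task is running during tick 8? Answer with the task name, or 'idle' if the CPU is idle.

running at tick 8 = F

t=0: vr[A=0 G=0] → run A
t=1: vr[A=1024/1277 F=0 G=0] → run F
t=2: vr[A=1024/1277 F=1 G=0 H=0] → run G
t=3: vr[A=1024/1277 B=0 F=1 G=512/793 H=0] → run B
t=4: vr[A=1024/1277 B=1024/655 F=1 G=512/793 H=0] → run H
t=5: vr[A=1024/1277 B=1024/655 D=512/793 F=1 G=512/793 H=1024/655] → run D
t=6: vr[A=1024/1277 B=1024/655 D=307968/162565 F=1 G=512/793 H=1024/655] → run G
t=7: vr[A=1024/1277 B=1024/655 D=307968/162565 F=1 G=1024/793 H=1024/655] → run A
t=8: vr[A=2048/1277 B=1024/655 D=307968/162565 F=1 G=1024/793 H=1024/655] → run F
t=9: vr[A=2048/1277 B=1024/655 D=307968/162565 F=2 G=1024/793 H=1024/655] → run G
t=10: vr[A=2048/1277 B=1024/655 D=307968/162565 F=2 G=1536/793 H=1024/655] → run B
t=11: vr[A=2048/1277 B=2048/655 D=307968/162565 F=2 G=1536/793 H=1024/655] → run H
t=12: vr[A=2048/1277 B=2048/655 D=307968/162565 F=2 G=1536/793 H=2048/655] → run A
t=13: vr[A=3072/1277 B=2048/655 D=307968/162565 F=2 G=1536/793 H=2048/655] → run D
t=14: vr[A=3072/1277 B=2048/655 D=510976/162565 F=2 G=1536/793 H=2048/655] → run G
t=15: vr[A=3072/1277 B=2048/655 D=510976/162565 F=2 G=2048/793 H=2048/655] → run F
t=16: vr[A=3072/1277 B=2048/655 D=510976/162565 F=3 G=2048/793 H=2048/655] → run A
t=17: vr[B=2048/655 D=510976/162565 F=3 G=2048/793 H=2048/655] → run G
t=18: vr[B=2048/655 D=510976/162565 F=3 G=2560/793 H=2048/655] → run F
t=19: vr[B=2048/655 D=510976/162565 G=2560/793 H=2048/655] → run B
t=20: vr[B=3072/655 D=510976/162565 G=2560/793 H=2048/655] → run H
t=21: vr[B=3072/655 D=510976/162565 G=2560/793 H=3072/655] → run D
t=22: vr[B=3072/655 D=713984/162565 G=2560/793 H=3072/655] → run G
t=23: vr[B=3072/655 D=713984/162565 G=3072/793 H=3072/655] → run G
t=24: vr[B=3072/655 D=713984/162565 G=3584/793 H=3072/655] → run D
t=25: vr[B=3072/655 G=3584/793 H=3072/655] → run G
t=26: vr[B=3072/655 H=3072/655] → run B
t=27: vr[B=4096/655 H=3072/655] → run H
t=28: vr[B=4096/655 H=4096/655] → run B
t=29: vr[B=1024/131 H=4096/655] → run H
t=30: vr[B=1024/131 H=1024/131] → run B
t=31: vr[B=6144/655 H=1024/131] → run H
t=32: vr[B=6144/655] → run B
t=33: (idle)
t=34: (idle)
t=35: (idle)
t=36: (idle)
t=37: (idle)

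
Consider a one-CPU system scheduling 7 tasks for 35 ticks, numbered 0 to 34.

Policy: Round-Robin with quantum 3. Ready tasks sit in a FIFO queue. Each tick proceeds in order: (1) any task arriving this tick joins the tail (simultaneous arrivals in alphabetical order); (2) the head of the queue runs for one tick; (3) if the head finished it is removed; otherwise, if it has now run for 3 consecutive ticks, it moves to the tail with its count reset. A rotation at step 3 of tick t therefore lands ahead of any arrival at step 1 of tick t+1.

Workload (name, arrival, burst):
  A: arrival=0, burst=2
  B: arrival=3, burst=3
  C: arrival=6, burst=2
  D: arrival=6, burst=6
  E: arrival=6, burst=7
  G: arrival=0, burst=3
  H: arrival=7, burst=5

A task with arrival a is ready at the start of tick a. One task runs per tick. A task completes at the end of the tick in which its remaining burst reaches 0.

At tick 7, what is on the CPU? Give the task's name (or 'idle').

t=0: queue=[A,G] q_used=0 → run A
t=1: queue=[A,G] q_used=1 → run A
t=2: queue=[G] q_used=0 → run G
t=3: queue=[G,B] q_used=1 → run G
t=4: queue=[G,B] q_used=2 → run G
t=5: queue=[B] q_used=0 → run B
t=6: queue=[B,C,D,E] q_used=1 → run B
t=7: queue=[B,C,D,E,H] q_used=2 → run B
t=8: queue=[C,D,E,H] q_used=0 → run C
t=9: queue=[C,D,E,H] q_used=1 → run C
t=10: queue=[D,E,H] q_used=0 → run D
t=11: queue=[D,E,H] q_used=1 → run D
t=12: queue=[D,E,H] q_used=2 → run D
t=13: queue=[E,H,D] q_used=0 → run E
t=14: queue=[E,H,D] q_used=1 → run E
t=15: queue=[E,H,D] q_used=2 → run E
t=16: queue=[H,D,E] q_used=0 → run H
t=17: queue=[H,D,E] q_used=1 → run H
t=18: queue=[H,D,E] q_used=2 → run H
t=19: queue=[D,E,H] q_used=0 → run D
t=20: queue=[D,E,H] q_used=1 → run D
t=21: queue=[D,E,H] q_used=2 → run D
t=22: queue=[E,H] q_used=0 → run E
t=23: queue=[E,H] q_used=1 → run E
t=24: queue=[E,H] q_used=2 → run E
t=25: queue=[H,E] q_used=0 → run H
t=26: queue=[H,E] q_used=1 → run H
t=27: queue=[E] q_used=0 → run E
t=28: (idle)
t=29: (idle)
t=30: (idle)
t=31: (idle)
t=32: (idle)
t=33: (idle)
t=34: (idle)

running at tick 7 = B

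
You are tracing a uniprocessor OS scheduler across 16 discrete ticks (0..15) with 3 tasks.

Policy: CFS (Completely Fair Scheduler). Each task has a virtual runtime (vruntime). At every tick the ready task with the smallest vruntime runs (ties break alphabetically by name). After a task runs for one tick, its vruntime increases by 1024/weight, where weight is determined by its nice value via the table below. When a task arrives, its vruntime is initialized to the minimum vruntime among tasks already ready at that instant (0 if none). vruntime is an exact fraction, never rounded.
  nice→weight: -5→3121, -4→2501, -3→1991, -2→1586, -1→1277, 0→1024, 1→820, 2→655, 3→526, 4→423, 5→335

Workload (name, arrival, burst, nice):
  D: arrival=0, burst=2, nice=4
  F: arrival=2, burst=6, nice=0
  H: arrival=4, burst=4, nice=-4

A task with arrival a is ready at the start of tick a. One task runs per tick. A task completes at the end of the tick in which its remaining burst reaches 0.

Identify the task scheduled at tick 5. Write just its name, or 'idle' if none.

t=0: vr[D=0] → run D
t=1: vr[D=1024/423] → run D
t=2: vr[F=0] → run F
t=3: vr[F=1] → run F
t=4: vr[F=2 H=2] → run F
t=5: vr[F=3 H=2] → run H
t=6: vr[F=3 H=6026/2501] → run H
t=7: vr[F=3 H=7050/2501] → run H
t=8: vr[F=3 H=8074/2501] → run F
t=9: vr[F=4 H=8074/2501] → run H
t=10: vr[F=4] → run F
t=11: vr[F=5] → run F
t=12: (idle)
t=13: (idle)
t=14: (idle)
t=15: (idle)

running at tick 5 = H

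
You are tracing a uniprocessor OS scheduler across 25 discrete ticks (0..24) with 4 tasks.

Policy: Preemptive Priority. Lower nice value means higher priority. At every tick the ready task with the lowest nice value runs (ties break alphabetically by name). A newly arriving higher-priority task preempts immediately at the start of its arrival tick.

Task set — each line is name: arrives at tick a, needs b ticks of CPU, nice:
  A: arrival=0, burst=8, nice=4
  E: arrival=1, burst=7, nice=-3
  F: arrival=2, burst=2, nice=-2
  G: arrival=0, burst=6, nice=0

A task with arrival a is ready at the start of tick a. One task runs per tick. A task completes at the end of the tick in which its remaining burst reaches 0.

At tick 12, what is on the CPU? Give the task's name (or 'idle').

t=0: ready={A,G} → run G
t=1: ready={A,E,G} → run E
t=2: ready={A,E,F,G} → run E
t=3: ready={A,E,F,G} → run E
t=4: ready={A,E,F,G} → run E
t=5: ready={A,E,F,G} → run E
t=6: ready={A,E,F,G} → run E
t=7: ready={A,E,F,G} → run E
t=8: ready={A,F,G} → run F
t=9: ready={A,F,G} → run F
t=10: ready={A,G} → run G
t=11: ready={A,G} → run G
t=12: ready={A,G} → run G
t=13: ready={A,G} → run G
t=14: ready={A,G} → run G
t=15: ready={A} → run A
t=16: ready={A} → run A
t=17: ready={A} → run A
t=18: ready={A} → run A
t=19: ready={A} → run A
t=20: ready={A} → run A
t=21: ready={A} → run A
t=22: ready={A} → run A
t=23: (idle)
t=24: (idle)

running at tick 12 = G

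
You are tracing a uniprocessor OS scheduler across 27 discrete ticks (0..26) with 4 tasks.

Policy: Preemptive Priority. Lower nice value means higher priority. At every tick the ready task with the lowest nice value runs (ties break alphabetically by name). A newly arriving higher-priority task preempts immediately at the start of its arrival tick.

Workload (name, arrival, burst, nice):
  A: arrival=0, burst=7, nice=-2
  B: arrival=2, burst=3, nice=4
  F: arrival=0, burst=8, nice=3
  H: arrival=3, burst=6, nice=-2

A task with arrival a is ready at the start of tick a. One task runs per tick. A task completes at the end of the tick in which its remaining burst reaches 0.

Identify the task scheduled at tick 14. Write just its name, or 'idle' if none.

running at tick 14 = F

t=0: ready={A,F} → run A
t=1: ready={A,F} → run A
t=2: ready={A,B,F} → run A
t=3: ready={A,B,F,H} → run A
t=4: ready={A,B,F,H} → run A
t=5: ready={A,B,F,H} → run A
t=6: ready={A,B,F,H} → run A
t=7: ready={B,F,H} → run H
t=8: ready={B,F,H} → run H
t=9: ready={B,F,H} → run H
t=10: ready={B,F,H} → run H
t=11: ready={B,F,H} → run H
t=12: ready={B,F,H} → run H
t=13: ready={B,F} → run F
t=14: ready={B,F} → run F
t=15: ready={B,F} → run F
t=16: ready={B,F} → run F
t=17: ready={B,F} → run F
t=18: ready={B,F} → run F
t=19: ready={B,F} → run F
t=20: ready={B,F} → run F
t=21: ready={B} → run B
t=22: ready={B} → run B
t=23: ready={B} → run B
t=24: (idle)
t=25: (idle)
t=26: (idle)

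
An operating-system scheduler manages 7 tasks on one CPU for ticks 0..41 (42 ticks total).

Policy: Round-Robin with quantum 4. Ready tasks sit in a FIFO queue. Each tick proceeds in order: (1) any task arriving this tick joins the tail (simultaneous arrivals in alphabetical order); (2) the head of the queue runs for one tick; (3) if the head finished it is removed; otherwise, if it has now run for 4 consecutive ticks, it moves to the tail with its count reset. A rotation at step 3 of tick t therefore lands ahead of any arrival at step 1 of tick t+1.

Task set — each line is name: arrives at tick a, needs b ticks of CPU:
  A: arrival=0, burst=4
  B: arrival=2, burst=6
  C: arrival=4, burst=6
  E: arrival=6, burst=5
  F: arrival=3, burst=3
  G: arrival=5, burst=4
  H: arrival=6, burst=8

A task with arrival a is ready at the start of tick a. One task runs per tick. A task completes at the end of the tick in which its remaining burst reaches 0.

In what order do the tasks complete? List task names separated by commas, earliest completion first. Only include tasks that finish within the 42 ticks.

completion order = A, F, G, B, C, E, H

t=0: queue=[A] q_used=0 → run A
t=1: queue=[A] q_used=1 → run A
t=2: queue=[A,B] q_used=2 → run A
t=3: queue=[A,B,F] q_used=3 → run A
t=4: queue=[B,F,C] q_used=0 → run B
t=5: queue=[B,F,C,G] q_used=1 → run B
t=6: queue=[B,F,C,G,E,H] q_used=2 → run B
t=7: queue=[B,F,C,G,E,H] q_used=3 → run B
t=8: queue=[F,C,G,E,H,B] q_used=0 → run F
t=9: queue=[F,C,G,E,H,B] q_used=1 → run F
t=10: queue=[F,C,G,E,H,B] q_used=2 → run F
t=11: queue=[C,G,E,H,B] q_used=0 → run C
t=12: queue=[C,G,E,H,B] q_used=1 → run C
t=13: queue=[C,G,E,H,B] q_used=2 → run C
t=14: queue=[C,G,E,H,B] q_used=3 → run C
t=15: queue=[G,E,H,B,C] q_used=0 → run G
t=16: queue=[G,E,H,B,C] q_used=1 → run G
t=17: queue=[G,E,H,B,C] q_used=2 → run G
t=18: queue=[G,E,H,B,C] q_used=3 → run G
t=19: queue=[E,H,B,C] q_used=0 → run E
t=20: queue=[E,H,B,C] q_used=1 → run E
t=21: queue=[E,H,B,C] q_used=2 → run E
t=22: queue=[E,H,B,C] q_used=3 → run E
t=23: queue=[H,B,C,E] q_used=0 → run H
t=24: queue=[H,B,C,E] q_used=1 → run H
t=25: queue=[H,B,C,E] q_used=2 → run H
t=26: queue=[H,B,C,E] q_used=3 → run H
t=27: queue=[B,C,E,H] q_used=0 → run B
t=28: queue=[B,C,E,H] q_used=1 → run B
t=29: queue=[C,E,H] q_used=0 → run C
t=30: queue=[C,E,H] q_used=1 → run C
t=31: queue=[E,H] q_used=0 → run E
t=32: queue=[H] q_used=0 → run H
t=33: queue=[H] q_used=1 → run H
t=34: queue=[H] q_used=2 → run H
t=35: queue=[H] q_used=3 → run H
t=36: (idle)
t=37: (idle)
t=38: (idle)
t=39: (idle)
t=40: (idle)
t=41: (idle)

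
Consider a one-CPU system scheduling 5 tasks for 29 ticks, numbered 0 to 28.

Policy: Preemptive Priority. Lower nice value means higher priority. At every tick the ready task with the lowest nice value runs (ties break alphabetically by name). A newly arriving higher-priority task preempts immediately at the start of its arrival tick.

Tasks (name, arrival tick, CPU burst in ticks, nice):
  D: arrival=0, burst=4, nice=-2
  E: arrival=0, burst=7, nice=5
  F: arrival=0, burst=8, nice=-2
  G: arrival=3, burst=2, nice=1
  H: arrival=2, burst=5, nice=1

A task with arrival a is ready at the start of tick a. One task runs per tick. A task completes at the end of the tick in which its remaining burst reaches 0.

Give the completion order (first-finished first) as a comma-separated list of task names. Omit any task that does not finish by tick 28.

t=0: ready={D,E,F} → run D
t=1: ready={D,E,F} → run D
t=2: ready={D,E,F,H} → run D
t=3: ready={D,E,F,G,H} → run D
t=4: ready={E,F,G,H} → run F
t=5: ready={E,F,G,H} → run F
t=6: ready={E,F,G,H} → run F
t=7: ready={E,F,G,H} → run F
t=8: ready={E,F,G,H} → run F
t=9: ready={E,F,G,H} → run F
t=10: ready={E,F,G,H} → run F
t=11: ready={E,F,G,H} → run F
t=12: ready={E,G,H} → run G
t=13: ready={E,G,H} → run G
t=14: ready={E,H} → run H
t=15: ready={E,H} → run H
t=16: ready={E,H} → run H
t=17: ready={E,H} → run H
t=18: ready={E,H} → run H
t=19: ready={E} → run E
t=20: ready={E} → run E
t=21: ready={E} → run E
t=22: ready={E} → run E
t=23: ready={E} → run E
t=24: ready={E} → run E
t=25: ready={E} → run E
t=26: (idle)
t=27: (idle)
t=28: (idle)

completion order = D, F, G, H, E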